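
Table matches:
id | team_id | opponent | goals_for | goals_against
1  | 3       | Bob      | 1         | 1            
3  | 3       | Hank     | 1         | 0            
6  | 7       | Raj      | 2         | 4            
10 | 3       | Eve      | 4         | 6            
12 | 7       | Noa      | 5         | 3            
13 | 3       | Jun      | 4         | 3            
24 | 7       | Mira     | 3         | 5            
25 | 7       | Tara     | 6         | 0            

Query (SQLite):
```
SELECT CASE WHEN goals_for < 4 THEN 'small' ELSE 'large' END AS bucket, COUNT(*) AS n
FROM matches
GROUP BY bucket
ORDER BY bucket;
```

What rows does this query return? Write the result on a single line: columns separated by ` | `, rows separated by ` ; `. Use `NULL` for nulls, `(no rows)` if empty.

large | 4 ; small | 4

Bucket rows by goals_for < 4 → 'small' else 'large'; count each bucket.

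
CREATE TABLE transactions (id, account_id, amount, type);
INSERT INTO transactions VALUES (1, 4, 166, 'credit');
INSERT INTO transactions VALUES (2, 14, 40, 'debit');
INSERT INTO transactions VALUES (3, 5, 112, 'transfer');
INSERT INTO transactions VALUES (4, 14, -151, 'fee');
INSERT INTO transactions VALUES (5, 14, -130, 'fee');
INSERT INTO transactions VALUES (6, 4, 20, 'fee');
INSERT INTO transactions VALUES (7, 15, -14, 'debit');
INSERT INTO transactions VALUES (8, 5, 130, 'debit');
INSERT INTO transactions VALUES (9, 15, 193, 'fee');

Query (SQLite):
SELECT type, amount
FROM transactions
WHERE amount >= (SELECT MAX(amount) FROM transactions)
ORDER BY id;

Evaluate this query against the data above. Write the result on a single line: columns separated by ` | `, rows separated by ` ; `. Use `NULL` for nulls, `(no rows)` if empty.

fee | 193

Scalar subquery: MAX(amount) over all transactions rows = 193.
Keep rows where amount >= that value.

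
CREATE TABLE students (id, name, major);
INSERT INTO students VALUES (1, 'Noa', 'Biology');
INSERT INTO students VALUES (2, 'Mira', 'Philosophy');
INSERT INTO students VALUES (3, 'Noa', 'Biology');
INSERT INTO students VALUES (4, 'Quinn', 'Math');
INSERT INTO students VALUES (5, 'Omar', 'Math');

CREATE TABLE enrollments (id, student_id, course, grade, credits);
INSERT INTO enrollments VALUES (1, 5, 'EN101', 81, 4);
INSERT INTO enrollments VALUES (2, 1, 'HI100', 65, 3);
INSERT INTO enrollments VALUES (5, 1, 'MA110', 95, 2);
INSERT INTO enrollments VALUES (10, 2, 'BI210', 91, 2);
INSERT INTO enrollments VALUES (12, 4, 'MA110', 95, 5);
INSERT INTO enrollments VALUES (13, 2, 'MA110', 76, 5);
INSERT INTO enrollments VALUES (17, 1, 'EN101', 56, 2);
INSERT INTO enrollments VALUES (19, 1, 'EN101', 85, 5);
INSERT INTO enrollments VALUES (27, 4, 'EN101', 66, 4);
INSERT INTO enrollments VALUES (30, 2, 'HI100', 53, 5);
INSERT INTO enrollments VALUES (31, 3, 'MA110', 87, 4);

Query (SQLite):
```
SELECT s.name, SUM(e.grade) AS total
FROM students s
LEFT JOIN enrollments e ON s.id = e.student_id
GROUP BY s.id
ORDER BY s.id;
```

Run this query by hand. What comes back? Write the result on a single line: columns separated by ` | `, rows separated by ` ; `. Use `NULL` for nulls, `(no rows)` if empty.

Noa | 301 ; Mira | 220 ; Noa | 87 ; Quinn | 161 ; Omar | 81

LEFT JOIN keeps every students row; unmatched ones get NULL for enrollments columns.
Group by students.id and compute SUM(e.grade). SUM over an all-NULL group is NULL.
  1: ids {2, 5, 17, 19} → SUM(e.grade)=301
  2: ids {10, 13, 30} → SUM(e.grade)=220
  3: ids {31} → SUM(e.grade)=87
  4: ids {12, 27} → SUM(e.grade)=161
  5: ids {1} → SUM(e.grade)=81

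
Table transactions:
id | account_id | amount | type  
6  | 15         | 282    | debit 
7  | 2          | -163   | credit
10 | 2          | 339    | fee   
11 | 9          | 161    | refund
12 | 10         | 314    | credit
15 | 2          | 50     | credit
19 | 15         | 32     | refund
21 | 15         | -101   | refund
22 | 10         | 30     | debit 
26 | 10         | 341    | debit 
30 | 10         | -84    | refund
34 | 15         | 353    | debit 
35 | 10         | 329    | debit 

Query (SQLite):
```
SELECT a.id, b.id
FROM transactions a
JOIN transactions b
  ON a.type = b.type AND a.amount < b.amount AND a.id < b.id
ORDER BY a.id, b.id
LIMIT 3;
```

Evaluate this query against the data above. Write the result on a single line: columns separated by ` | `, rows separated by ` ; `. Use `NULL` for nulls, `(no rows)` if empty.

Pairs (a,b) with same type, a.amount < b.amount, a.id < b.id.
type groups: credit:{7,12,15} debit:{6,22,26,34,35} fee:{10} refund:{11,19,21,30}
Ordered by (a.id, b.id); first 3.

6 | 26 ; 6 | 34 ; 6 | 35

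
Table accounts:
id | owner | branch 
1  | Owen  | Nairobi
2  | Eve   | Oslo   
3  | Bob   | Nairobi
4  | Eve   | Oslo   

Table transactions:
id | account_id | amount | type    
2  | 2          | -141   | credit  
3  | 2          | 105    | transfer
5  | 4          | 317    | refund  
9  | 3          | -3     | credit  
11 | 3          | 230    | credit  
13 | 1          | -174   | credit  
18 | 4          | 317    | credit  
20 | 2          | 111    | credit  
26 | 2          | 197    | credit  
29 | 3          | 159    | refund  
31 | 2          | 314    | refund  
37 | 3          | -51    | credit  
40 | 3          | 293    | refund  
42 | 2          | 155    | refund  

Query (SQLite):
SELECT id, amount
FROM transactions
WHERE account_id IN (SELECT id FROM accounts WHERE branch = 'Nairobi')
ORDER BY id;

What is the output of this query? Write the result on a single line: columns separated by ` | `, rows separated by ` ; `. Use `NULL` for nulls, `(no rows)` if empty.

Inner query: accounts.id where branch = 'Nairobi'.
Outer: keep transactions rows whose account_id is in that set.
Inner query → {1, 3}

9 | -3 ; 11 | 230 ; 13 | -174 ; 29 | 159 ; 37 | -51 ; 40 | 293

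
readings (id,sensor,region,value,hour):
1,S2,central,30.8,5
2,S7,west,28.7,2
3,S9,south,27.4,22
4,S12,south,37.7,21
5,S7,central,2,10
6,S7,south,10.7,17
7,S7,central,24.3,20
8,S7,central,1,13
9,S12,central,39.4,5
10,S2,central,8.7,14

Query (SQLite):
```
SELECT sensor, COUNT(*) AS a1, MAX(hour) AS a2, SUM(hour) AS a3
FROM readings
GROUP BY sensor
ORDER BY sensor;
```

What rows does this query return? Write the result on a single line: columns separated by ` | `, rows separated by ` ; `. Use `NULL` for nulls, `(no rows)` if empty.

Group readings by sensor.
Per group compute: COUNT(*), MAX(hour), SUM(hour).
  S12: ids {4, 9} → COUNT(*)=2, MAX(hour)=21, SUM(hour)=26
  S2: ids {1, 10} → COUNT(*)=2, MAX(hour)=14, SUM(hour)=19
  S7: ids {2, 5, 6, 7, 8} → COUNT(*)=5, MAX(hour)=20, SUM(hour)=62
  S9: ids {3} → COUNT(*)=1, MAX(hour)=22, SUM(hour)=22

S12 | 2 | 21 | 26 ; S2 | 2 | 14 | 19 ; S7 | 5 | 20 | 62 ; S9 | 1 | 22 | 22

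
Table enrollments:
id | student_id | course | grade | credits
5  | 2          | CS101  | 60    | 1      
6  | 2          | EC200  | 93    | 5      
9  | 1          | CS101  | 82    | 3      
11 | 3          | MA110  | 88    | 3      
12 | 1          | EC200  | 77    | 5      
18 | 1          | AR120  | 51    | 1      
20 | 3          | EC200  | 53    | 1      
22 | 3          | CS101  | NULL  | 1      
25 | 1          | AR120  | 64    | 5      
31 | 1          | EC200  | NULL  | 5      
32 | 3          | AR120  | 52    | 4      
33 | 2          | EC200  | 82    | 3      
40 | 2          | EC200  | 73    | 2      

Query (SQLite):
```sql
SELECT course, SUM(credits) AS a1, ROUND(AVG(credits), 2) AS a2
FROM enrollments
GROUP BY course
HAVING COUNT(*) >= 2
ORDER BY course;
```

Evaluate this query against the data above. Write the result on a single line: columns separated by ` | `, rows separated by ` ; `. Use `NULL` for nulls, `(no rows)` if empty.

AR120 | 10 | 3.33 ; CS101 | 5 | 1.67 ; EC200 | 21 | 3.5

Group enrollments by course.
Per group compute: SUM(credits), ROUND(AVG(credits), 2).
HAVING: drop groups with fewer than 2 rows.
  AR120: ids {18, 25, 32} → SUM(credits)=10, ROUND(AVG(credits), 2)=3.33
  CS101: ids {5, 9, 22} → SUM(credits)=5, ROUND(AVG(credits), 2)=1.67
  EC200: ids {6, 12, 20, 31, 33, 40} → SUM(credits)=21, ROUND(AVG(credits), 2)=3.5
  MA110: ids {11} → SUM(credits)=3, ROUND(AVG(credits), 2)=3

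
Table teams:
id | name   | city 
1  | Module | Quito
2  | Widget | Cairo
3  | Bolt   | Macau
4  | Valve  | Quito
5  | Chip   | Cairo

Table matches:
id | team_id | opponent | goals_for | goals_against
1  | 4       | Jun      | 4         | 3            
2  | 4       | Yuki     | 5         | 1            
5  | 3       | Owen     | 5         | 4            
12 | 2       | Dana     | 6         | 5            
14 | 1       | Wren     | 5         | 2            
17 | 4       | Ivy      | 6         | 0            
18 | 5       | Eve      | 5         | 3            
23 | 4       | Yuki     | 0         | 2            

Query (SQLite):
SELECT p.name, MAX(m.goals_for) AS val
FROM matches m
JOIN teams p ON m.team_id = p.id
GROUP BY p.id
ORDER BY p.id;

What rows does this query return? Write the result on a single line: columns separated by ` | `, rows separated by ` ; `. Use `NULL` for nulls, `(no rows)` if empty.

Module | 5 ; Widget | 6 ; Bolt | 5 ; Valve | 6 ; Chip | 5

Join each matches row to its teams via team_id.
Group joined rows by teams.id; compute MAX(m.goals_for) per group.
  1: ids {14} → MAX(m.goals_for)=5
  2: ids {12} → MAX(m.goals_for)=6
  3: ids {5} → MAX(m.goals_for)=5
  4: ids {1, 2, 17, 23} → MAX(m.goals_for)=6
  5: ids {18} → MAX(m.goals_for)=5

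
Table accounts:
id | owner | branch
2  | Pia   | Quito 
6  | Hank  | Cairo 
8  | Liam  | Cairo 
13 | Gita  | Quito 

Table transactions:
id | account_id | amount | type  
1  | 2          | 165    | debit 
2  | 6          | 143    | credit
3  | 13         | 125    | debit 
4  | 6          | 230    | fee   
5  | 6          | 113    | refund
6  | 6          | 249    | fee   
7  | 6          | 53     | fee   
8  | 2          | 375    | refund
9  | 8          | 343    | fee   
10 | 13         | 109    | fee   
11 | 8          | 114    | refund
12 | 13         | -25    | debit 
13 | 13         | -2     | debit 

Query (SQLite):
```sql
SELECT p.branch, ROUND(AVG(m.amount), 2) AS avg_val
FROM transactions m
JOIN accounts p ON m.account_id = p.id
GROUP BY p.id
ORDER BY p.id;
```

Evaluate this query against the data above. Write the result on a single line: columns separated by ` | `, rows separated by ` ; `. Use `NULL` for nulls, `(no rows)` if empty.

Join each transactions row to its accounts via account_id.
Group joined rows by accounts.id; compute ROUND(AVG(m.amount), 2) per group.
  2: ids {1, 8} → ROUND(AVG(m.amount), 2)=270
  6: ids {2, 4, 5, 6, 7} → ROUND(AVG(m.amount), 2)=157.6
  8: ids {9, 11} → ROUND(AVG(m.amount), 2)=228.5
  13: ids {3, 10, 12, 13} → ROUND(AVG(m.amount), 2)=51.75

Quito | 270 ; Cairo | 157.6 ; Cairo | 228.5 ; Quito | 51.75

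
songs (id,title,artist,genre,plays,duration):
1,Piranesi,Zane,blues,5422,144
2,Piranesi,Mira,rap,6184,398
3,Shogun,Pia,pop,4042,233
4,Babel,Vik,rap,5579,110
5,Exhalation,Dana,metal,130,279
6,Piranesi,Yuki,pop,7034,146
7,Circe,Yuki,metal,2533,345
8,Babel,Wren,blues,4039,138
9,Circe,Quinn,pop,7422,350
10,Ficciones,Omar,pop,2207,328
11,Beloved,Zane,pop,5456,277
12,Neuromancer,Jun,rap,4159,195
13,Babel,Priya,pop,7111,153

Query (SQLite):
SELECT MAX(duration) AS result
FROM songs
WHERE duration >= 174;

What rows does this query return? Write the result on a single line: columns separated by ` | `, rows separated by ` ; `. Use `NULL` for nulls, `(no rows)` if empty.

398

Rows where duration >= 174 → duration values: [398, 233, 279, 345, 350, 328, 277, 195].
MAX of non-NULL values = 398.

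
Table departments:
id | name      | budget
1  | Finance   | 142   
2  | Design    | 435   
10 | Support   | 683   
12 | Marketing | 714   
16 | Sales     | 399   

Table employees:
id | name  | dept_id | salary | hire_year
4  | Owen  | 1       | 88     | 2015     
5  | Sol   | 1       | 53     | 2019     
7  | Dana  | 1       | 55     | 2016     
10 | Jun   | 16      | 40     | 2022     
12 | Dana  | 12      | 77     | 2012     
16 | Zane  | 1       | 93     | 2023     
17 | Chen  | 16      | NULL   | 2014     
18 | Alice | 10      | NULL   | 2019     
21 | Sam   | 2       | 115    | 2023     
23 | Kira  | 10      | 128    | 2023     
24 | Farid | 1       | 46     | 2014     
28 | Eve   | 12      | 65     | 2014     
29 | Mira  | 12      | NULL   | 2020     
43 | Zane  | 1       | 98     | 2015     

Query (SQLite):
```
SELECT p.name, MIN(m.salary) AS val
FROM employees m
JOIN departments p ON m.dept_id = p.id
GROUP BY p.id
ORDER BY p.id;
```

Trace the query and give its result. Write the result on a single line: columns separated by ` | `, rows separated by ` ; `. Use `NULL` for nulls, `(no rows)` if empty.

Join each employees row to its departments via dept_id.
Group joined rows by departments.id; compute MIN(m.salary) per group.
  1: ids {4, 5, 7, 16, 24, 43} → MIN(m.salary)=46
  2: ids {21} → MIN(m.salary)=115
  10: ids {18, 23} → MIN(m.salary)=128
  12: ids {12, 28, 29} → MIN(m.salary)=65
  16: ids {10, 17} → MIN(m.salary)=40

Finance | 46 ; Design | 115 ; Support | 128 ; Marketing | 65 ; Sales | 40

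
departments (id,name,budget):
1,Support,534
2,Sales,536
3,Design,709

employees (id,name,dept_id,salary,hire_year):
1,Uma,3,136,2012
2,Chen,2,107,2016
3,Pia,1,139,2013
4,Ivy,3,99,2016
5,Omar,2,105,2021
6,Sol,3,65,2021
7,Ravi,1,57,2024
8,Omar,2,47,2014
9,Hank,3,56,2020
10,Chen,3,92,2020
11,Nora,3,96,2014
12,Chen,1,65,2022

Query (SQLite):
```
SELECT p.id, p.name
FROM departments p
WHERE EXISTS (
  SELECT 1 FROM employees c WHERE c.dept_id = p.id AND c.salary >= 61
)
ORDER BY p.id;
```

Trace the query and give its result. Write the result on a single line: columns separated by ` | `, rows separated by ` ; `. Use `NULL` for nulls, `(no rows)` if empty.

1 | Support ; 2 | Sales ; 3 | Design

For each departments row, check whether any employees with matching dept_id has salary >= 61.
Keep rows where that is true.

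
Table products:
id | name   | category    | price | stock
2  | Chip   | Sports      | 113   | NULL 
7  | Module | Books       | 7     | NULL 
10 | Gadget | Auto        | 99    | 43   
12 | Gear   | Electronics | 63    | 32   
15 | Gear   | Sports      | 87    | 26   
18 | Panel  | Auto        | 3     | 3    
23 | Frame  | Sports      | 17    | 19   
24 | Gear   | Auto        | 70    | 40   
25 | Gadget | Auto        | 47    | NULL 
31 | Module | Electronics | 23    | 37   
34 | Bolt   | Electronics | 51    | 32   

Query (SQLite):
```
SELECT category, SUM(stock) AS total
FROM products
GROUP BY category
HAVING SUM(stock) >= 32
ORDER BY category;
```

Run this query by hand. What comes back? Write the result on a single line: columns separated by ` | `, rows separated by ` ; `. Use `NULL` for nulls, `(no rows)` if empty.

Partition products by category; compute SUM(stock) within each group.
HAVING: keep groups where SUM(stock) >= 32.
  Auto: ids {10, 18, 24, 25} → SUM(stock)=86
  Books: ids {7} → SUM(stock)=NULL
  Electronics: ids {12, 31, 34} → SUM(stock)=101
  Sports: ids {2, 15, 23} → SUM(stock)=45

Auto | 86 ; Electronics | 101 ; Sports | 45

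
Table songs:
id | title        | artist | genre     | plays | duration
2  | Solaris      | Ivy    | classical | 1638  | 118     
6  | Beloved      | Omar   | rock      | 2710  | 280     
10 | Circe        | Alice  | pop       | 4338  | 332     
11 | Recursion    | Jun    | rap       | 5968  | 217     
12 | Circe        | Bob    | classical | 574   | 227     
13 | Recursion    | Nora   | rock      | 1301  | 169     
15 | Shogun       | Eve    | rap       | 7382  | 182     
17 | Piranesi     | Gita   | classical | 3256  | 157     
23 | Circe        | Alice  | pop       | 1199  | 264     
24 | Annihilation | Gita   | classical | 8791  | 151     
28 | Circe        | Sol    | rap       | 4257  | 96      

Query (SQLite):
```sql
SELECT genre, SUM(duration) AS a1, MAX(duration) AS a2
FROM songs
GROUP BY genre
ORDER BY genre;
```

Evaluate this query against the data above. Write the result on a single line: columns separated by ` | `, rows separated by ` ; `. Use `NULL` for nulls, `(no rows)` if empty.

classical | 653 | 227 ; pop | 596 | 332 ; rap | 495 | 217 ; rock | 449 | 280

Group songs by genre.
Per group compute: SUM(duration), MAX(duration).
  classical: ids {2, 12, 17, 24} → SUM(duration)=653, MAX(duration)=227
  pop: ids {10, 23} → SUM(duration)=596, MAX(duration)=332
  rap: ids {11, 15, 28} → SUM(duration)=495, MAX(duration)=217
  rock: ids {6, 13} → SUM(duration)=449, MAX(duration)=280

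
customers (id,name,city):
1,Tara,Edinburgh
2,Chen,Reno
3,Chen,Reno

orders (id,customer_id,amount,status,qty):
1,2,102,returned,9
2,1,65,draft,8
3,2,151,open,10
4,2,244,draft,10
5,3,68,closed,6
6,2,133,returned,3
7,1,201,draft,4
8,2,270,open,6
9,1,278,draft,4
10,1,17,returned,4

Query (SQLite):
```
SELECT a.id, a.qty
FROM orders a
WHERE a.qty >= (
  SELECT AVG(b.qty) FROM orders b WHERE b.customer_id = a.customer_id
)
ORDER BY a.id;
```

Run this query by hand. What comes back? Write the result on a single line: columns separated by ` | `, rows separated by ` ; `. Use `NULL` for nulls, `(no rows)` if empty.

1 | 9 ; 2 | 8 ; 3 | 10 ; 4 | 10 ; 5 | 6

For each orders row a, compute AVG(qty) over rows sharing a.customer_id.
Keep row a if a.qty >= that per-group AVG.
  customer_id=1: AVG(qty) = 5.0
  customer_id=2: AVG(qty) = 7.6
  customer_id=3: AVG(qty) = 6.0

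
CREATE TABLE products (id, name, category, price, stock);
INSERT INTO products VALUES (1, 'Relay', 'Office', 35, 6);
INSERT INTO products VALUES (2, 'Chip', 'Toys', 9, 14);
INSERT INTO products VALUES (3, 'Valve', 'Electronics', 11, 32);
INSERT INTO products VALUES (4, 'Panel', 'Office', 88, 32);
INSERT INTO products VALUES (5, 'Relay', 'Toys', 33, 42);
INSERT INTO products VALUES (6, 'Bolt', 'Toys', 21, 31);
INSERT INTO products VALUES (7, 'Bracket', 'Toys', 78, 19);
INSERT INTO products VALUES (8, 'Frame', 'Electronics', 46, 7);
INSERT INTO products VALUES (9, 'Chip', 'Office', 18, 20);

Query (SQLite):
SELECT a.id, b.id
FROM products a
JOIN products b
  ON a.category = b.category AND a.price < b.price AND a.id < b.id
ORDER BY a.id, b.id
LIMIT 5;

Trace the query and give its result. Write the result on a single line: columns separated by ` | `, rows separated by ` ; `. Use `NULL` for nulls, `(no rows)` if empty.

1 | 4 ; 2 | 5 ; 2 | 6 ; 2 | 7 ; 3 | 8

Pairs (a,b) with same category, a.price < b.price, a.id < b.id.
category groups: Electronics:{3,8} Office:{1,4,9} Toys:{2,5,6,7}
Ordered by (a.id, b.id); first 5.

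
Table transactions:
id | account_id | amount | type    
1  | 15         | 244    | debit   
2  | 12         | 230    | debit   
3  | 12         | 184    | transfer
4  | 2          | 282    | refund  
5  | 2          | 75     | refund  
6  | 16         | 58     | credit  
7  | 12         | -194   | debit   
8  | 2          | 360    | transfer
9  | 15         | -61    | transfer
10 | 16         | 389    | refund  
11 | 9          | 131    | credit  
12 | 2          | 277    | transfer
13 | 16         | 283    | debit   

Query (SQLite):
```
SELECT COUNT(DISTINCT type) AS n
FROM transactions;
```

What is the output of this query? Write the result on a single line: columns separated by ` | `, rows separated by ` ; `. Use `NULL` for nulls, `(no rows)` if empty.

Count distinct non-NULL type values.

4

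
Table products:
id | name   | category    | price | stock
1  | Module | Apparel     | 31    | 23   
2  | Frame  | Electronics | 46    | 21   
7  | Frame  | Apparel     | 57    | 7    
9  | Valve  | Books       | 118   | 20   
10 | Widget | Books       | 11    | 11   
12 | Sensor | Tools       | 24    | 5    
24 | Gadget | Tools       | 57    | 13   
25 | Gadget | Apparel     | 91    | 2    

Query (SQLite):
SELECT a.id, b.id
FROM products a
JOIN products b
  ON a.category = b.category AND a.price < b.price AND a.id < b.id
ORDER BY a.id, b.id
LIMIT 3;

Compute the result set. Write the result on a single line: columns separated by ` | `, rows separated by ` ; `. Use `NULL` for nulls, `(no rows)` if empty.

1 | 7 ; 1 | 25 ; 7 | 25

Pairs (a,b) with same category, a.price < b.price, a.id < b.id.
category groups: Apparel:{1,7,25} Books:{9,10} Electronics:{2} Tools:{12,24}
Ordered by (a.id, b.id); first 3.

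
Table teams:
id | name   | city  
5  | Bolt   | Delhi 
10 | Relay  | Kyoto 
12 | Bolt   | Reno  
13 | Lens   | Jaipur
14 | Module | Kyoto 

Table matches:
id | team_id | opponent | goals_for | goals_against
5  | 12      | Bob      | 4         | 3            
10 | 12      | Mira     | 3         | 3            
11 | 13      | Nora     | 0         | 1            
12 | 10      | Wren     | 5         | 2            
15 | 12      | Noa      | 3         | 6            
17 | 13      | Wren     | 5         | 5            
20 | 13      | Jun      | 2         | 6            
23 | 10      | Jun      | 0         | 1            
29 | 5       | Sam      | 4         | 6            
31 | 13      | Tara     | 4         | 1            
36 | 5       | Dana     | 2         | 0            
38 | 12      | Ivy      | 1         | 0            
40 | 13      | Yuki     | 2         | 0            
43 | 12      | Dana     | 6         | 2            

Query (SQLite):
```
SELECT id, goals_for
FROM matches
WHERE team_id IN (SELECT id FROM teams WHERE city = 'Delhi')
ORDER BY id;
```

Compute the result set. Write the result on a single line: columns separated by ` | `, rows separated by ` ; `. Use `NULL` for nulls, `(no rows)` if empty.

29 | 4 ; 36 | 2

Inner query: teams.id where city = 'Delhi'.
Outer: keep matches rows whose team_id is in that set.
Inner query → {5}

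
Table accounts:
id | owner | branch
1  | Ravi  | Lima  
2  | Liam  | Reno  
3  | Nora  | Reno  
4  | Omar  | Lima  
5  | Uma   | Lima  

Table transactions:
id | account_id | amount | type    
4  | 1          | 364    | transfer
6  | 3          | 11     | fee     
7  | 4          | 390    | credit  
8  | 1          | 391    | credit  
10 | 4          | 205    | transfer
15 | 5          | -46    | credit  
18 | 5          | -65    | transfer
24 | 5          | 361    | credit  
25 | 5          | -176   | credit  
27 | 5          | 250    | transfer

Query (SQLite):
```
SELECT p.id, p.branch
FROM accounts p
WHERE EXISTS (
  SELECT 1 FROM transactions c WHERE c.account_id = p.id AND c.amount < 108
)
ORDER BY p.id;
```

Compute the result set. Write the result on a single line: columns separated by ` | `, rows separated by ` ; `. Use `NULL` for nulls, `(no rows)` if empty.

For each accounts row, check whether any transactions with matching account_id has amount < 108.
Keep rows where that is true.

3 | Reno ; 5 | Lima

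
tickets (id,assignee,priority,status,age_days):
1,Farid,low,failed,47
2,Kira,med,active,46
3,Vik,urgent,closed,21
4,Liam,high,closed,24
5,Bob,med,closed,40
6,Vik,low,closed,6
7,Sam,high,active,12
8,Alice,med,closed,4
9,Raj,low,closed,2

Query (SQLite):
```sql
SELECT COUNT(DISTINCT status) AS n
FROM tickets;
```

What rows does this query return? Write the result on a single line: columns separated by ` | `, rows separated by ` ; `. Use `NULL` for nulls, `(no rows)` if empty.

3

Count distinct non-NULL status values.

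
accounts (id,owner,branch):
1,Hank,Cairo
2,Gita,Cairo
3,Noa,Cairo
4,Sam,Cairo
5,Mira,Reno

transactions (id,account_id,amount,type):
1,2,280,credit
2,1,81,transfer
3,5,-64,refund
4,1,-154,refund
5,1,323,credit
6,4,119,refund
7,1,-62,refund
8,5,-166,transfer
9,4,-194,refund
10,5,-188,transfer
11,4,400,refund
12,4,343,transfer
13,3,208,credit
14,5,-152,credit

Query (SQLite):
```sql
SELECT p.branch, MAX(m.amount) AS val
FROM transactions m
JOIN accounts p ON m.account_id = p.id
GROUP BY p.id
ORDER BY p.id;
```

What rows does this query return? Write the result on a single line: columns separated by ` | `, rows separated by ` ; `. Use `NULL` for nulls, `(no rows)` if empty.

Cairo | 323 ; Cairo | 280 ; Cairo | 208 ; Cairo | 400 ; Reno | -64

Join each transactions row to its accounts via account_id.
Group joined rows by accounts.id; compute MAX(m.amount) per group.
  1: ids {2, 4, 5, 7} → MAX(m.amount)=323
  2: ids {1} → MAX(m.amount)=280
  3: ids {13} → MAX(m.amount)=208
  4: ids {6, 9, 11, 12} → MAX(m.amount)=400
  5: ids {3, 8, 10, 14} → MAX(m.amount)=-64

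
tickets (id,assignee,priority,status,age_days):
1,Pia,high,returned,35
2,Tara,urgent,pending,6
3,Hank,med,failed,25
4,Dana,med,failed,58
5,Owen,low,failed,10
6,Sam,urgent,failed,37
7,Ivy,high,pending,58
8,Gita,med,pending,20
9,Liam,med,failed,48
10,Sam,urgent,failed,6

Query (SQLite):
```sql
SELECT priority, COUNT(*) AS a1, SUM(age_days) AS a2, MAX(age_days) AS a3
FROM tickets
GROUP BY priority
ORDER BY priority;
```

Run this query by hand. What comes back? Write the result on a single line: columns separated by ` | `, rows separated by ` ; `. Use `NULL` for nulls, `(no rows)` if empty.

Group tickets by priority.
Per group compute: COUNT(*), SUM(age_days), MAX(age_days).
  high: ids {1, 7} → COUNT(*)=2, SUM(age_days)=93, MAX(age_days)=58
  low: ids {5} → COUNT(*)=1, SUM(age_days)=10, MAX(age_days)=10
  med: ids {3, 4, 8, 9} → COUNT(*)=4, SUM(age_days)=151, MAX(age_days)=58
  urgent: ids {2, 6, 10} → COUNT(*)=3, SUM(age_days)=49, MAX(age_days)=37

high | 2 | 93 | 58 ; low | 1 | 10 | 10 ; med | 4 | 151 | 58 ; urgent | 3 | 49 | 37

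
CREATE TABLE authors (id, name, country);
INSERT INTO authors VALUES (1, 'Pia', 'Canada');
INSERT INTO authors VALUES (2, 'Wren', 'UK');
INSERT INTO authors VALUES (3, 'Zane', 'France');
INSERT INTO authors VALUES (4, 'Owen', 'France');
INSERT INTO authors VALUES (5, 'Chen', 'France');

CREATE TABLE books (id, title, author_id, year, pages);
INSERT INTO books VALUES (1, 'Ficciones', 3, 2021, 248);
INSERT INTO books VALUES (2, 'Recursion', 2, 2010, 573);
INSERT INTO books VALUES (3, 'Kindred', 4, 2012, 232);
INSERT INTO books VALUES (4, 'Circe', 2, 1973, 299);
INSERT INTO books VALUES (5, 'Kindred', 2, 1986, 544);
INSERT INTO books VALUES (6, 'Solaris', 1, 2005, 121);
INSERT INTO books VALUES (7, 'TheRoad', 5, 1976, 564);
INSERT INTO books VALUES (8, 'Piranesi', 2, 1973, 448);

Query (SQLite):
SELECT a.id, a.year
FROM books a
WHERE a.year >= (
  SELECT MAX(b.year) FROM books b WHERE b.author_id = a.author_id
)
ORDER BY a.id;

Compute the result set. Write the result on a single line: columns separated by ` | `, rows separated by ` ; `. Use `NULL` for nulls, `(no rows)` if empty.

For each books row a, compute MAX(year) over rows sharing a.author_id.
Keep row a if a.year >= that per-group MAX.
  author_id=1: MAX(year) = 2005
  author_id=2: MAX(year) = 2010
  author_id=3: MAX(year) = 2021
  author_id=4: MAX(year) = 2012
  author_id=5: MAX(year) = 1976

1 | 2021 ; 2 | 2010 ; 3 | 2012 ; 6 | 2005 ; 7 | 1976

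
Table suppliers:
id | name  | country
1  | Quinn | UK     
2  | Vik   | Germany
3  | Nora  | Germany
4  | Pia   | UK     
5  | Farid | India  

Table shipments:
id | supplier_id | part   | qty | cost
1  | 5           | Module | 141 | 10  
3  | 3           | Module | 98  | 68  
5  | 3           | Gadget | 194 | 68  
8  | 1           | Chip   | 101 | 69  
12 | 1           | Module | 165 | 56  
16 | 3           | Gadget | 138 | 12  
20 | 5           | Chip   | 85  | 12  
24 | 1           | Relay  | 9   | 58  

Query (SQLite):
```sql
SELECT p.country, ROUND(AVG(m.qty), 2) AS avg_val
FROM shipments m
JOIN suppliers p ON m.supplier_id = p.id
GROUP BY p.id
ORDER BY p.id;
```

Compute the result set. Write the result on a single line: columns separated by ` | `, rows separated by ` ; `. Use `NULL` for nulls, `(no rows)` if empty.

Join each shipments row to its suppliers via supplier_id.
Group joined rows by suppliers.id; compute ROUND(AVG(m.qty), 2) per group.
  1: ids {8, 12, 24} → ROUND(AVG(m.qty), 2)=91.67
  3: ids {3, 5, 16} → ROUND(AVG(m.qty), 2)=143.33
  5: ids {1, 20} → ROUND(AVG(m.qty), 2)=113

UK | 91.67 ; Germany | 143.33 ; India | 113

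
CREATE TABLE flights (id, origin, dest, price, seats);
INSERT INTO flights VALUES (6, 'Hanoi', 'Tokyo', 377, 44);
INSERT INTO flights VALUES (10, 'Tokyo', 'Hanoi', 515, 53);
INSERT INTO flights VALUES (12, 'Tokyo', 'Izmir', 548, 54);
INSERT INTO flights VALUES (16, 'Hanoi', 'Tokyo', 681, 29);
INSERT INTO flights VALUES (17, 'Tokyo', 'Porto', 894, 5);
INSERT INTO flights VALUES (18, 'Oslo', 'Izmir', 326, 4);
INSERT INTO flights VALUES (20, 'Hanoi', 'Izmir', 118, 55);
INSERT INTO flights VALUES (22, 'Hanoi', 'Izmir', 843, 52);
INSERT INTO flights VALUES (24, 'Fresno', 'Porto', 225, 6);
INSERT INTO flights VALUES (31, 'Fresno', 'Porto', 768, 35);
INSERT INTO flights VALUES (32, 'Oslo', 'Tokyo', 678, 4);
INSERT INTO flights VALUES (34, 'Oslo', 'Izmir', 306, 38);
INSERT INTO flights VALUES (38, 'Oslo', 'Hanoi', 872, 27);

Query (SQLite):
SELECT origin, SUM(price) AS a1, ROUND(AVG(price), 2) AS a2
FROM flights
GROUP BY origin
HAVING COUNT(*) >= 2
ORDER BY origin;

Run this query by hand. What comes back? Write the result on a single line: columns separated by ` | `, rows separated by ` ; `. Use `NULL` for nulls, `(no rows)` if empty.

Fresno | 993 | 496.5 ; Hanoi | 2019 | 504.75 ; Oslo | 2182 | 545.5 ; Tokyo | 1957 | 652.33

Group flights by origin.
Per group compute: SUM(price), ROUND(AVG(price), 2).
HAVING: drop groups with fewer than 2 rows.
  Fresno: ids {24, 31} → SUM(price)=993, ROUND(AVG(price), 2)=496.5
  Hanoi: ids {6, 16, 20, 22} → SUM(price)=2019, ROUND(AVG(price), 2)=504.75
  Oslo: ids {18, 32, 34, 38} → SUM(price)=2182, ROUND(AVG(price), 2)=545.5
  Tokyo: ids {10, 12, 17} → SUM(price)=1957, ROUND(AVG(price), 2)=652.33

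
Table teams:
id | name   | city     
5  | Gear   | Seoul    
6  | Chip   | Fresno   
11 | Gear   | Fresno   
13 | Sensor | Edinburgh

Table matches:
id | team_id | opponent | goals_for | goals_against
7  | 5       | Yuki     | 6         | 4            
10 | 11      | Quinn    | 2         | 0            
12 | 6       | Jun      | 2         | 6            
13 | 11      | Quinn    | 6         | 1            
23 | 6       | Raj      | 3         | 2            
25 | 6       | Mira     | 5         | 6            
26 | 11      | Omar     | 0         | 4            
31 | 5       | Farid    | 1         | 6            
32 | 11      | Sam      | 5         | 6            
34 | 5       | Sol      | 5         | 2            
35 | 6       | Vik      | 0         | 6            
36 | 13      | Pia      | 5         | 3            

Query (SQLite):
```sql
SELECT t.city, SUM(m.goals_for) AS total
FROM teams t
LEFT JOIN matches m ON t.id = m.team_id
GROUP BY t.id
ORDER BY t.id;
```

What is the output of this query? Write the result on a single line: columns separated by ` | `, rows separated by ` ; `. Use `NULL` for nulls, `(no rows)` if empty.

Seoul | 12 ; Fresno | 10 ; Fresno | 13 ; Edinburgh | 5

LEFT JOIN keeps every teams row; unmatched ones get NULL for matches columns.
Group by teams.id and compute SUM(m.goals_for). SUM over an all-NULL group is NULL.
  5: ids {7, 31, 34} → SUM(m.goals_for)=12
  6: ids {12, 23, 25, 35} → SUM(m.goals_for)=10
  11: ids {10, 13, 26, 32} → SUM(m.goals_for)=13
  13: ids {36} → SUM(m.goals_for)=5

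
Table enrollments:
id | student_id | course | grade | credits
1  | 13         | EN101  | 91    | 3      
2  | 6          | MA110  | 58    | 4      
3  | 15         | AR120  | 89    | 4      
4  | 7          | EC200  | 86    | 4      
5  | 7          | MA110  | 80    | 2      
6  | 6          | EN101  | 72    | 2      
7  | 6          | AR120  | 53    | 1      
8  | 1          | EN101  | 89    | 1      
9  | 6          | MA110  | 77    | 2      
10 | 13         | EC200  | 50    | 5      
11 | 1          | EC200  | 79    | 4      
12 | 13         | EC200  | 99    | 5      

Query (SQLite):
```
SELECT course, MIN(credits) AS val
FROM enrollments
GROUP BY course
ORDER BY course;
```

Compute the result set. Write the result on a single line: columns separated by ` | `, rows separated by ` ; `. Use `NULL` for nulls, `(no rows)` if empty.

AR120 | 1 ; EC200 | 4 ; EN101 | 1 ; MA110 | 2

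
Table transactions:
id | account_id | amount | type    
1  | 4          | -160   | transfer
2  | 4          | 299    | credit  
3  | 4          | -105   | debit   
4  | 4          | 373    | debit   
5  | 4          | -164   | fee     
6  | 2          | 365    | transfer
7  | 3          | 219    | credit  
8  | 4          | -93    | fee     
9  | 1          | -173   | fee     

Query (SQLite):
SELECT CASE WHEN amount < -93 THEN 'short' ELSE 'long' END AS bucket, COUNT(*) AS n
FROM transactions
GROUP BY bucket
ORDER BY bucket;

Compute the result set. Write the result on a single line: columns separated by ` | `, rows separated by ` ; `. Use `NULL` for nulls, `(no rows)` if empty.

Bucket rows by amount < -93 → 'short' else 'long'; count each bucket.

long | 5 ; short | 4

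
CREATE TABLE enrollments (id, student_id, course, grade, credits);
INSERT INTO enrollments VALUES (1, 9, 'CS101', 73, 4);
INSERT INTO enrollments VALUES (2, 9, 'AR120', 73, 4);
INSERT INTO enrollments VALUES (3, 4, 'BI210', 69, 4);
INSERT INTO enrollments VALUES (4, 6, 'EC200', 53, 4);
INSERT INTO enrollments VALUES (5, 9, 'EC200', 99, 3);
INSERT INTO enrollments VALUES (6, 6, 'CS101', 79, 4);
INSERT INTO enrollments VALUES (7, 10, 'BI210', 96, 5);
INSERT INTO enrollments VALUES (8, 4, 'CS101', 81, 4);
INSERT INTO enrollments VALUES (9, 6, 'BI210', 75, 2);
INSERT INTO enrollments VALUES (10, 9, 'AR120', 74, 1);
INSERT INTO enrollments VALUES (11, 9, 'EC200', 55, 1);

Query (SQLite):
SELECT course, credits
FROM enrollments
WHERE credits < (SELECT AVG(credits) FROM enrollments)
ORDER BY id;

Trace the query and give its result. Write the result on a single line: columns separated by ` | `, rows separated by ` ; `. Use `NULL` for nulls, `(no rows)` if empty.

Scalar subquery: AVG(credits) over all enrollments rows = 3.272727 (≈; comparison uses full precision).
Keep rows where credits < that value.

EC200 | 3 ; BI210 | 2 ; AR120 | 1 ; EC200 | 1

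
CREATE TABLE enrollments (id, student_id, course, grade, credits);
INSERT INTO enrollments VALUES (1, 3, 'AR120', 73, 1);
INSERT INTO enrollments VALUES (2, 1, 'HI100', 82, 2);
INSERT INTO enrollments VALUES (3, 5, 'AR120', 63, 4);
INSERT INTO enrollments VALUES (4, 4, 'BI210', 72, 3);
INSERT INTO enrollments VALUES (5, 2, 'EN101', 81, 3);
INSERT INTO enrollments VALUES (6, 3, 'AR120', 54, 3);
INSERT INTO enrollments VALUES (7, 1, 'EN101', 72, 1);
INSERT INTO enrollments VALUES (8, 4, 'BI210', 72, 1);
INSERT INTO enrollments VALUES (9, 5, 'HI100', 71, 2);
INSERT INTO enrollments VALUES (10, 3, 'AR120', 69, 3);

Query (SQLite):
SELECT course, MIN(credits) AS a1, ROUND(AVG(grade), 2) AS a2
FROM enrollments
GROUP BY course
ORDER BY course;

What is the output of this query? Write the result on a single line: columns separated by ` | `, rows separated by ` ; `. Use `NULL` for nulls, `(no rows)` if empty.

AR120 | 1 | 64.75 ; BI210 | 1 | 72 ; EN101 | 1 | 76.5 ; HI100 | 2 | 76.5

Group enrollments by course.
Per group compute: MIN(credits), ROUND(AVG(grade), 2).
  AR120: ids {1, 3, 6, 10} → MIN(credits)=1, ROUND(AVG(grade), 2)=64.75
  BI210: ids {4, 8} → MIN(credits)=1, ROUND(AVG(grade), 2)=72
  EN101: ids {5, 7} → MIN(credits)=1, ROUND(AVG(grade), 2)=76.5
  HI100: ids {2, 9} → MIN(credits)=2, ROUND(AVG(grade), 2)=76.5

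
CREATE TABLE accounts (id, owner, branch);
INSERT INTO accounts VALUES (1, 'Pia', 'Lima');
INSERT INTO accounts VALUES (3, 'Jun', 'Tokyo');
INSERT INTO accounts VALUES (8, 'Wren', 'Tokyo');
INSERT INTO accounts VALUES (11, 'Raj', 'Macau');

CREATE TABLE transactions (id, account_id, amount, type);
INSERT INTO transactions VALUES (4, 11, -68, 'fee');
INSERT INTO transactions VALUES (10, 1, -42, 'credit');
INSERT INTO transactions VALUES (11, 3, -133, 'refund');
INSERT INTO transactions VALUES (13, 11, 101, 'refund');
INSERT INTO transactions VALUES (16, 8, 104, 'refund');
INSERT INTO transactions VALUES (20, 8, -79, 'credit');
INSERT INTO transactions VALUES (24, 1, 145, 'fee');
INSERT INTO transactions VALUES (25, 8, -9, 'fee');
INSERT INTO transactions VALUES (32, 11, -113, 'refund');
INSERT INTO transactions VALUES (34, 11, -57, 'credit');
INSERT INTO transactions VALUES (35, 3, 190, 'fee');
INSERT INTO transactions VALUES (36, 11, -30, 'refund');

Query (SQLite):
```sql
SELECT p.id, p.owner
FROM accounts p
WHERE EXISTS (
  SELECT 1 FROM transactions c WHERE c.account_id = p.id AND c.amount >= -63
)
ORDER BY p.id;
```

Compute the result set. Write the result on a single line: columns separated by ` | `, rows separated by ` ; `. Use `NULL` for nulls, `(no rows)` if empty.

1 | Pia ; 3 | Jun ; 8 | Wren ; 11 | Raj

For each accounts row, check whether any transactions with matching account_id has amount >= -63.
Keep rows where that is true.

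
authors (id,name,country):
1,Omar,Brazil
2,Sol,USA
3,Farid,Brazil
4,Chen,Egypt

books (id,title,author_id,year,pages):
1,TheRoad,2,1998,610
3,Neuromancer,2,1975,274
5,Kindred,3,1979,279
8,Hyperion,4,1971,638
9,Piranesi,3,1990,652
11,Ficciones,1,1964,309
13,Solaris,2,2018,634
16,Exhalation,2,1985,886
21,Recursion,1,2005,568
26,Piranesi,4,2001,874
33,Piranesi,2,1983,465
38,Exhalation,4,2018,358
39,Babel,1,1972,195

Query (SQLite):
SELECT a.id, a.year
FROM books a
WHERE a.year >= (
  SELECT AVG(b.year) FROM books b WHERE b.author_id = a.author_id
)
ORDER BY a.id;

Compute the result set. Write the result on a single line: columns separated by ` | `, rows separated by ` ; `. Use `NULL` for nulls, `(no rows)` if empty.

For each books row a, compute AVG(year) over rows sharing a.author_id.
Keep row a if a.year >= that per-group AVG.
  author_id=1: AVG(year) = 1980.333333
  author_id=2: AVG(year) = 1991.8
  author_id=3: AVG(year) = 1984.5
  author_id=4: AVG(year) = 1996.666667

1 | 1998 ; 9 | 1990 ; 13 | 2018 ; 21 | 2005 ; 26 | 2001 ; 38 | 2018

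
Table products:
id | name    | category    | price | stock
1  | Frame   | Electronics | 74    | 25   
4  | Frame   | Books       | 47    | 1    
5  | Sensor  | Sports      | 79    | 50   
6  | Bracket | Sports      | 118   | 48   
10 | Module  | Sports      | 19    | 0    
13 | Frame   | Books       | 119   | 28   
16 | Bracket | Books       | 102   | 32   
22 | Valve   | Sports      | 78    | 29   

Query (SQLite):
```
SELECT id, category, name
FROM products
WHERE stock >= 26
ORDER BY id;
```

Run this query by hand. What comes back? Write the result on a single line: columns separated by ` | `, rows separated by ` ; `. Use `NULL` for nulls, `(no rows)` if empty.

stock >= 26: ids {5, 6, 13, 16, 22}

5 | Sports | Sensor ; 6 | Sports | Bracket ; 13 | Books | Frame ; 16 | Books | Bracket ; 22 | Sports | Valve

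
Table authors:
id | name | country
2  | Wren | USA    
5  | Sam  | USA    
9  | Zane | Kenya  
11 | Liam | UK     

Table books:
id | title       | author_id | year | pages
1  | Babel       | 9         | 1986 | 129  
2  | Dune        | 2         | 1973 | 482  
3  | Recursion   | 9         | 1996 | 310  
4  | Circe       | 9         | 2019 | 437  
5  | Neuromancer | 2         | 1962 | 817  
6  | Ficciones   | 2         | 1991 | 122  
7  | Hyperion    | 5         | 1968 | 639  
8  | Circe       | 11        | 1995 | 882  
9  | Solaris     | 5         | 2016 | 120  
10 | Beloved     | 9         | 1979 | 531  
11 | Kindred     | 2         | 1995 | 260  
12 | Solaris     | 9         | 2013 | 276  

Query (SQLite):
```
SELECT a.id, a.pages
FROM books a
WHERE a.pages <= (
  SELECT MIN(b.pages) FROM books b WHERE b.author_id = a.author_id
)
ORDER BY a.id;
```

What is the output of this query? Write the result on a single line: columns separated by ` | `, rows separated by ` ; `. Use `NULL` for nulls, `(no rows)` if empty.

1 | 129 ; 6 | 122 ; 8 | 882 ; 9 | 120

For each books row a, compute MIN(pages) over rows sharing a.author_id.
Keep row a if a.pages <= that per-group MIN.
  author_id=2: MIN(pages) = 122
  author_id=5: MIN(pages) = 120
  author_id=9: MIN(pages) = 129
  author_id=11: MIN(pages) = 882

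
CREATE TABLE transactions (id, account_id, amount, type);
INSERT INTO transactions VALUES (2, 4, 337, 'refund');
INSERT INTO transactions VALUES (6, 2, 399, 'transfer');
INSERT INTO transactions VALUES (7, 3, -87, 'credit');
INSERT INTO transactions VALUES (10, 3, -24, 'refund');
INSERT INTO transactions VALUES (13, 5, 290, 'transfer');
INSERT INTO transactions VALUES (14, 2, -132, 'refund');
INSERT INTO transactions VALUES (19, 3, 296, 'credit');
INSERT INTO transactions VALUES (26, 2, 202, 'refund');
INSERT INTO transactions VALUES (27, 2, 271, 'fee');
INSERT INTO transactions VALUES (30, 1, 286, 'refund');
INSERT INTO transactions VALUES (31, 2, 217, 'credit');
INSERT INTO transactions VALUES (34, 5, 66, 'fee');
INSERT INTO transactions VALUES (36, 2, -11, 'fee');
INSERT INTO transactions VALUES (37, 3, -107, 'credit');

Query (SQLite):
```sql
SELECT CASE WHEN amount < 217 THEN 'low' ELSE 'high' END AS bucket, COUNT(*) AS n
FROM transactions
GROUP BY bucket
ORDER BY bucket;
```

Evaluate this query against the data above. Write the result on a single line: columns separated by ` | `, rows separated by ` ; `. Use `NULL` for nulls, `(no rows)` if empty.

high | 7 ; low | 7

Bucket rows by amount < 217 → 'low' else 'high'; count each bucket.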